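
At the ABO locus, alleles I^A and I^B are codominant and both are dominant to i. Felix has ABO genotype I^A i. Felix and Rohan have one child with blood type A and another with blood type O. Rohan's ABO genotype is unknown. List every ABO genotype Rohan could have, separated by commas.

For each candidate genotype of Rohan, check whether crossing it with I^A i can produce every observed child phenotype.
  I^A I^A → possible child types {A} ✗
  I^A I^B → possible child types {A, B, AB} ✗
  I^A i → possible child types {O, A} ✓
  I^B I^B → possible child types {B, AB} ✗
  I^B i → possible child types {O, A, B, AB} ✓
  i i → possible child types {O, A} ✓

I^A i, I^B i, i i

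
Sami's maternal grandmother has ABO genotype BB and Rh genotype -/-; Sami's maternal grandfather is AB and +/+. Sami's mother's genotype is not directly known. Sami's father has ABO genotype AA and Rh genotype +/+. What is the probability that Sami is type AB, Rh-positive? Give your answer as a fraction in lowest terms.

3/4

Sami's mother's ABO genotype from BB × AB: 1/2 AB, 1/2 BB.
Crossing each possibility with the father AA and summing P(type AB): 1/2·1/2 + 1/2·1 = 3/4.
Similarly for Rh via the mother's Rh distribution: P(Rh+) = 1.
Independent loci: 3/4 × 1 = 3/4.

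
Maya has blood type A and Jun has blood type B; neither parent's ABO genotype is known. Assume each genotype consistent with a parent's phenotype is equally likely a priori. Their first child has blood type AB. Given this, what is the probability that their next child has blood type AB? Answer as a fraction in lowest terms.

Possible genotypes: Maya ∈ {AA, AO}; Jun ∈ {BB, BO}.
Weight each parental genotype pair by prior × P(type-AB child):
  AA × BB: posterior weight 4/9; P(next child type AB) = 1.
  AA × BO: posterior weight 2/9; P(next child type AB) = 1/2.
  AO × BB: posterior weight 2/9; P(next child type AB) = 1/2.
  AO × BO: posterior weight 1/9; P(next child type AB) = 1/4.
Weighted sum = 25/36.

25/36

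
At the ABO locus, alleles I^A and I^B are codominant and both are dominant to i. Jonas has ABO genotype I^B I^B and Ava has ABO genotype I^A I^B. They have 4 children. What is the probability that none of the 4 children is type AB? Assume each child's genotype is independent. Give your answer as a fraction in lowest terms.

ABO cross I^B I^B × I^A I^B → 1/2 B, 1/2 AB.
So P(type AB) = 1/2 per child.
P(not type AB) = 1/2 for one child; (1/2)^4 = 1/16.

1/16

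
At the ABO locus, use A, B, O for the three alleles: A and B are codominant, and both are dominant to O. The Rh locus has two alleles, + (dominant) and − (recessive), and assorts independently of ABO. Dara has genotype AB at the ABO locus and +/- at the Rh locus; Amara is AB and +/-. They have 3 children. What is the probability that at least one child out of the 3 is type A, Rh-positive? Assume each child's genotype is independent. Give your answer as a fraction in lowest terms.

1899/4096

ABO cross AB × AB → 1/4 A, 1/4 B, 1/2 AB.
Rh cross +/- × +/- → 3/4 Rh+, 1/4 Rh-; so P(type A, Rh-positive) = 1/4 × 3/4 = 3/16 per child.
P(none) = (13/16)^3 = 2197/4096; P(at least one) = 1 − 2197/4096 = 1899/4096.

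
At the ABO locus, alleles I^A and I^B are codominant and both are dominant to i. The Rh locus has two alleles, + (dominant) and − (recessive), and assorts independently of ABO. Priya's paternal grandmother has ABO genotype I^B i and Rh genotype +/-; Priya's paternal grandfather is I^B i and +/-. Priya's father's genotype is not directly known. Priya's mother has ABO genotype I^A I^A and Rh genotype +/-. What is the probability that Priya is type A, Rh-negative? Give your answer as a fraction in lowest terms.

1/8

Priya's father's ABO genotype from I^B i × I^B i: 1/4 I^B I^B, 1/2 I^B i, 1/4 i i.
Crossing each possibility with the mother I^A I^A and summing P(type A): 1/4·0 + 1/2·1/2 + 1/4·1 = 1/2.
Similarly for Rh via the father's Rh distribution: P(Rh-) = 1/4.
Independent loci: 1/2 × 1/4 = 1/8.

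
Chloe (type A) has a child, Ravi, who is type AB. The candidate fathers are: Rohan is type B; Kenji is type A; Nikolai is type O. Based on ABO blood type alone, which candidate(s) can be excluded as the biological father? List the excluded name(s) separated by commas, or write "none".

Kenji, Nikolai

A candidate is excluded only if no genotype consistent with his phenotype could produce a type AB child with a type A mother.
Kenji (type A): no genotype consistent with that phenotype can produce a type-AB child with a type-A mother.
Nikolai (type O): no genotype consistent with that phenotype can produce a type-AB child with a type-A mother.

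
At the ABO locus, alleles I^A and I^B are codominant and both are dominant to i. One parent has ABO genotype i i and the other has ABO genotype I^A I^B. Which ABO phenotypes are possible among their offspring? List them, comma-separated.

A, B

Gametes from i i × I^A I^B give offspring ABO genotypes I^A i, I^B i, i.e. phenotypes A, B.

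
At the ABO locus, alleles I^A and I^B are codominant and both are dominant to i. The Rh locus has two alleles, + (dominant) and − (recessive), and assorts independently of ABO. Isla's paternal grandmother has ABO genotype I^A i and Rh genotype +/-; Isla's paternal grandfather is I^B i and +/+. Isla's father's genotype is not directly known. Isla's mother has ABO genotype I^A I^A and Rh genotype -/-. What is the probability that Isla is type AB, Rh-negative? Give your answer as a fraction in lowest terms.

1/16

Isla's father's ABO genotype from I^A i × I^B i: 1/4 I^A I^B, 1/4 I^A i, 1/4 I^B i, 1/4 i i.
Crossing each possibility with the mother I^A I^A and summing P(type AB): 1/4·1/2 + 1/4·0 + 1/4·1/2 + 1/4·0 = 1/4.
Similarly for Rh via the father's Rh distribution: P(Rh-) = 1/4.
Independent loci: 1/4 × 1/4 = 1/16.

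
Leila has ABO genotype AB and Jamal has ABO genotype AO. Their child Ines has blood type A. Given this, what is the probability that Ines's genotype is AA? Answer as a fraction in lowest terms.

Cross AB × AO → 1/4 AA, 1/4 AB, 1/4 AO, 1/4 BO.
Type-A genotypes among offspring: AA (1/4), AO (1/4); total 1/2.
P(AA | type A) = (1/4) / (1/2) = 1/2.

1/2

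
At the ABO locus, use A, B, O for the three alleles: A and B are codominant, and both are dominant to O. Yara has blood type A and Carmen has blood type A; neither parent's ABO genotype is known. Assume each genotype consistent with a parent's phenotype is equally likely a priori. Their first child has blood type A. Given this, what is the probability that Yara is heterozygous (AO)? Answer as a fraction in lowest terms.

Possible genotypes: Yara ∈ {AA, AO}; Carmen ∈ {AA, AO}.
Weight each parental genotype pair by prior × P(type-A child):
  AA × AA: posterior weight 4/15.
  AA × AO: posterior weight 4/15.
  AO × AA: posterior weight 4/15.
  AO × AO: posterior weight 1/5.
Sum the posterior weight over pairs where Yara is AO: 7/15.

7/15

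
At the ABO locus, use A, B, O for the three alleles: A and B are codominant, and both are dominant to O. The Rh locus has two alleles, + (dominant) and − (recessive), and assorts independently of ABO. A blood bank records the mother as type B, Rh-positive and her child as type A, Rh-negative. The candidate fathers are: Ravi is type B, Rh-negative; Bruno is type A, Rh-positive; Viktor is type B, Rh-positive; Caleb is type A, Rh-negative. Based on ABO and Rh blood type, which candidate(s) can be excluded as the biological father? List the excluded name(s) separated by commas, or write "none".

A candidate is excluded only if no genotype consistent with his phenotype could produce a type A, Rh-negative child with a type B, Rh-positive mother.
Ravi (type B, Rh-): no genotype consistent with that phenotype can produce a type-A Rh- child with a type-B mother.
Viktor (type B, Rh+): no genotype consistent with that phenotype can produce a type-A Rh- child with a type-B mother.

Ravi, Viktor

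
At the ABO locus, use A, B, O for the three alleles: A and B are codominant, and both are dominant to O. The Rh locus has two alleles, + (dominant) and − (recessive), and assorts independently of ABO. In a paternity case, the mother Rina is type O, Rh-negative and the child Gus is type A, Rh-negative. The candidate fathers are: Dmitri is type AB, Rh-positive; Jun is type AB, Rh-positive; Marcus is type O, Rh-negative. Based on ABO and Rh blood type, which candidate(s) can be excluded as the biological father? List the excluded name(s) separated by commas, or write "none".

A candidate is excluded only if no genotype consistent with his phenotype could produce a type A, Rh-negative child with a type O, Rh-negative mother.
Marcus (type O, Rh-): no genotype consistent with that phenotype can produce a type-A Rh- child with a type-O mother.

Marcus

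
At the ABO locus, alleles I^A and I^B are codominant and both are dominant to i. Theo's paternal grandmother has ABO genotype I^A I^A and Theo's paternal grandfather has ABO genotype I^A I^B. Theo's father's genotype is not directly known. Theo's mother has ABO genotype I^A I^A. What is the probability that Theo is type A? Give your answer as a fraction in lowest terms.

Theo's father's ABO genotype from I^A I^A × I^A I^B: 1/2 I^A I^A, 1/2 I^A I^B.
Crossing each possibility with the mother I^A I^A and summing P(type A): 1/2·1 + 1/2·1/2 = 3/4.

3/4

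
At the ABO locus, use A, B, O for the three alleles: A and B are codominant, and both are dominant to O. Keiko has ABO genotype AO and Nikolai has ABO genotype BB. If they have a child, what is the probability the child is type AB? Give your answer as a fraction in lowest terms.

ABO cross AO × BB → offspring phenotypes: 1/2 B, 1/2 AB.
So P(type AB) = 1/2.

1/2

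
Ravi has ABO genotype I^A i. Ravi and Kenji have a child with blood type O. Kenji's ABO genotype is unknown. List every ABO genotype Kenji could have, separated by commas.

I^A i, I^B i, i i

For each candidate genotype of Kenji, check whether crossing it with I^A i can produce every observed child phenotype.
  I^A I^A → possible child types {A} ✗
  I^A I^B → possible child types {A, B, AB} ✗
  I^A i → possible child types {O, A} ✓
  I^B I^B → possible child types {B, AB} ✗
  I^B i → possible child types {O, A, B, AB} ✓
  i i → possible child types {O, A} ✓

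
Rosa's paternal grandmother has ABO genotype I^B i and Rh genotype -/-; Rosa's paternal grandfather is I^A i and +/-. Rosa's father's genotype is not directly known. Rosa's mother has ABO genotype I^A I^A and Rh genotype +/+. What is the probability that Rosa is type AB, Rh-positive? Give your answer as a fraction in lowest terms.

Rosa's father's ABO genotype from I^B i × I^A i: 1/4 I^A I^B, 1/4 I^A i, 1/4 I^B i, 1/4 i i.
Crossing each possibility with the mother I^A I^A and summing P(type AB): 1/4·1/2 + 1/4·0 + 1/4·1/2 + 1/4·0 = 1/4.
Similarly for Rh via the father's Rh distribution: P(Rh+) = 1.
Independent loci: 1/4 × 1 = 1/4.

1/4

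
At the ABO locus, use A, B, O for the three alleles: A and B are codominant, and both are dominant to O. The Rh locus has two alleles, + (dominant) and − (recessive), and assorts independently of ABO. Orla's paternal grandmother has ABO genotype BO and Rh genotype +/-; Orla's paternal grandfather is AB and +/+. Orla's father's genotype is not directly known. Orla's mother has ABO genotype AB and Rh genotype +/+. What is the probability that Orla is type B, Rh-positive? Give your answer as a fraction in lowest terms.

3/8

Orla's father's ABO genotype from BO × AB: 1/4 AB, 1/4 AO, 1/4 BB, 1/4 BO.
Crossing each possibility with the mother AB and summing P(type B): 1/4·1/4 + 1/4·1/4 + 1/4·1/2 + 1/4·1/2 = 3/8.
Similarly for Rh via the father's Rh distribution: P(Rh+) = 1.
Independent loci: 3/8 × 1 = 3/8.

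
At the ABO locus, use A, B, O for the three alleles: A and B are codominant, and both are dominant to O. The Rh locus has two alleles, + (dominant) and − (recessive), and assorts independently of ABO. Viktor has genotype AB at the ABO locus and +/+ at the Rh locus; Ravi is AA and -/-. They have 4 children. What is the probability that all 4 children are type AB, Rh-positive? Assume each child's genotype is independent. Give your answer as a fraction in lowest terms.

1/16

ABO cross AB × AA → 1/2 A, 1/2 AB.
Rh cross +/+ × -/- → 1 Rh+; so P(type AB, Rh-positive) = 1/2 × 1 = 1/2 per child.
All 4 independent: (1/2)^4 = 1/16.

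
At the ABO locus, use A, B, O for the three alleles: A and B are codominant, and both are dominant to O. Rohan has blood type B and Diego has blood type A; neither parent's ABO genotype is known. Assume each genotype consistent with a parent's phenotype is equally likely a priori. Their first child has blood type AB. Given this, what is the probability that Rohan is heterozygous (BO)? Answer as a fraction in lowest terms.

1/3

Possible genotypes: Rohan ∈ {BB, BO}; Diego ∈ {AA, AO}.
Weight each parental genotype pair by prior × P(type-AB child):
  BB × AA: posterior weight 4/9.
  BB × AO: posterior weight 2/9.
  BO × AA: posterior weight 2/9.
  BO × AO: posterior weight 1/9.
Sum the posterior weight over pairs where Rohan is BO: 1/3.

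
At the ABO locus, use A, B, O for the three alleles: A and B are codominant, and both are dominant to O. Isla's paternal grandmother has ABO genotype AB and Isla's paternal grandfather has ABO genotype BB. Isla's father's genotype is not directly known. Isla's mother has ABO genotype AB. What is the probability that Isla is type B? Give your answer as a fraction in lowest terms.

Isla's father's ABO genotype from AB × BB: 1/2 AB, 1/2 BB.
Crossing each possibility with the mother AB and summing P(type B): 1/2·1/4 + 1/2·1/2 = 3/8.

3/8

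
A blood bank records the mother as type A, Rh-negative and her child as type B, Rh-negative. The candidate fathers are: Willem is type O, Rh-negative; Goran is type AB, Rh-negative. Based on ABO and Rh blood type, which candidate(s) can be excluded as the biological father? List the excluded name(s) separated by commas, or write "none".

Willem

A candidate is excluded only if no genotype consistent with his phenotype could produce a type B, Rh-negative child with a type A, Rh-negative mother.
Willem (type O, Rh-): no genotype consistent with that phenotype can produce a type-B Rh- child with a type-A mother.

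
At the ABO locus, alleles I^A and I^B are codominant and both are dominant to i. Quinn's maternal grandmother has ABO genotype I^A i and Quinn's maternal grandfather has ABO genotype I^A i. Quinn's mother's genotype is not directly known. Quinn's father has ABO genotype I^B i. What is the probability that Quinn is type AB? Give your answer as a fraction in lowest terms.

1/4

Quinn's mother's ABO genotype from I^A i × I^A i: 1/4 I^A I^A, 1/2 I^A i, 1/4 i i.
Crossing each possibility with the father I^B i and summing P(type AB): 1/4·1/2 + 1/2·1/4 + 1/4·0 = 1/4.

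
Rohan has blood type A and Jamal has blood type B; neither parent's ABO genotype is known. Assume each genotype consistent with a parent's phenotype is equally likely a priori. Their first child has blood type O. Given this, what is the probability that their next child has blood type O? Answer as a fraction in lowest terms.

1/4

Possible genotypes: Rohan ∈ {I^A I^A, I^A i}; Jamal ∈ {I^B I^B, I^B i}.
Weight each parental genotype pair by prior × P(type-O child):
  I^A i × I^B i: posterior weight 1; P(next child type O) = 1/4.
Weighted sum = 1/4.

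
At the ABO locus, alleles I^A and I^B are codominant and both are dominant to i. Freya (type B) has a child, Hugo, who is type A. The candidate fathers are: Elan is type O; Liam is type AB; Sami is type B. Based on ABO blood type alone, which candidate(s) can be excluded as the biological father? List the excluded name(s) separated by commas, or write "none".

Elan, Sami

A candidate is excluded only if no genotype consistent with his phenotype could produce a type A child with a type B mother.
Elan (type O): no genotype consistent with that phenotype can produce a type-A child with a type-B mother.
Sami (type B): no genotype consistent with that phenotype can produce a type-A child with a type-B mother.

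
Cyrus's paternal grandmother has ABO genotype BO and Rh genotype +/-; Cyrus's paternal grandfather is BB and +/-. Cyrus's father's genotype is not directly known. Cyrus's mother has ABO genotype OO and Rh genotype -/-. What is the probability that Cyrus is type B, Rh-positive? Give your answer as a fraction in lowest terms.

Cyrus's father's ABO genotype from BO × BB: 1/2 BB, 1/2 BO.
Crossing each possibility with the mother OO and summing P(type B): 1/2·1 + 1/2·1/2 = 3/4.
Similarly for Rh via the father's Rh distribution: P(Rh+) = 1/2.
Independent loci: 3/4 × 1/2 = 3/8.

3/8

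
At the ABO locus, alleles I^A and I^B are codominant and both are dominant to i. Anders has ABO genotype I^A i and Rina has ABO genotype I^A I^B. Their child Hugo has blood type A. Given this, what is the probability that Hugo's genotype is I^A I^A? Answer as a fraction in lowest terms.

1/2

Cross I^A i × I^A I^B → 1/4 I^A I^A, 1/4 I^A I^B, 1/4 I^A i, 1/4 I^B i.
Type-A genotypes among offspring: I^A I^A (1/4), I^A i (1/4); total 1/2.
P(I^A I^A | type A) = (1/4) / (1/2) = 1/2.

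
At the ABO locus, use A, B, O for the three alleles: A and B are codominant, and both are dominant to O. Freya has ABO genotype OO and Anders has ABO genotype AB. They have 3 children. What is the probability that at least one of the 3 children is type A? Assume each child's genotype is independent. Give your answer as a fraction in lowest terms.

7/8

ABO cross OO × AB → 1/2 A, 1/2 B.
So P(type A) = 1/2 per child.
P(none) = (1/2)^3 = 1/8; P(at least one) = 1 − 1/8 = 7/8.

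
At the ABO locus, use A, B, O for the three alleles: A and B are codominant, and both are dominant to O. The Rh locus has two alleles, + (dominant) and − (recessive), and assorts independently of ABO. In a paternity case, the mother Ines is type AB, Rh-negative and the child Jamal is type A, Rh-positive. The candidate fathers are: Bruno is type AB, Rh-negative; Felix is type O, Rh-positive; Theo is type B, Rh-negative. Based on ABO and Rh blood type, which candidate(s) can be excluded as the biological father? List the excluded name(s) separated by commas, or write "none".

A candidate is excluded only if no genotype consistent with his phenotype could produce a type A, Rh-positive child with a type AB, Rh-negative mother.
Bruno (type AB, Rh-): no genotype consistent with that phenotype can produce a type-A Rh+ child with a type-AB mother.
Theo (type B, Rh-): no genotype consistent with that phenotype can produce a type-A Rh+ child with a type-AB mother.

Bruno, Theo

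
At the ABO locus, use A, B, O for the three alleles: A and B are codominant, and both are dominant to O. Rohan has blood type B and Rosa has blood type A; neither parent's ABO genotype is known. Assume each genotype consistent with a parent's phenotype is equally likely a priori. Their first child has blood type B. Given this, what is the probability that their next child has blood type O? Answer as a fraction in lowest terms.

Possible genotypes: Rohan ∈ {BB, BO}; Rosa ∈ {AA, AO}.
Weight each parental genotype pair by prior × P(type-B child):
  BB × AO: posterior weight 2/3; P(next child type O) = 0.
  BO × AO: posterior weight 1/3; P(next child type O) = 1/4.
Weighted sum = 1/12.

1/12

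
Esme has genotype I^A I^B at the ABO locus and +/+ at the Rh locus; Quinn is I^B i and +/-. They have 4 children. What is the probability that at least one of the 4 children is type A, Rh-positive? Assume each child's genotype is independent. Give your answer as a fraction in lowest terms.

175/256

ABO cross I^A I^B × I^B i → 1/4 A, 1/2 B, 1/4 AB.
Rh cross +/+ × +/- → 1 Rh+; so P(type A, Rh-positive) = 1/4 × 1 = 1/4 per child.
P(none) = (3/4)^4 = 81/256; P(at least one) = 1 − 81/256 = 175/256.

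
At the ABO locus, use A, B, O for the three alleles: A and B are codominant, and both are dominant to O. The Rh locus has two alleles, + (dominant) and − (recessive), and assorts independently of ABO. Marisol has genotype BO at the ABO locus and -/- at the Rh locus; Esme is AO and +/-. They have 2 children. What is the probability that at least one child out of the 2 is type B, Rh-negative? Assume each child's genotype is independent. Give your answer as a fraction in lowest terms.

ABO cross BO × AO → 1/4 O, 1/4 A, 1/4 B, 1/4 AB.
Rh cross -/- × +/- → 1/2 Rh+, 1/2 Rh-; so P(type B, Rh-negative) = 1/4 × 1/2 = 1/8 per child.
P(none) = (7/8)^2 = 49/64; P(at least one) = 1 − 49/64 = 15/64.

15/64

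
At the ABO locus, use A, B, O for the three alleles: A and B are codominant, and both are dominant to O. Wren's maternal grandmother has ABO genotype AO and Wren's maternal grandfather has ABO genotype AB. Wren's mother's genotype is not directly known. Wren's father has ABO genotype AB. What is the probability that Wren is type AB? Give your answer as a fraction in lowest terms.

Wren's mother's ABO genotype from AO × AB: 1/4 AA, 1/4 AB, 1/4 AO, 1/4 BO.
Crossing each possibility with the father AB and summing P(type AB): 1/4·1/2 + 1/4·1/2 + 1/4·1/4 + 1/4·1/4 = 3/8.

3/8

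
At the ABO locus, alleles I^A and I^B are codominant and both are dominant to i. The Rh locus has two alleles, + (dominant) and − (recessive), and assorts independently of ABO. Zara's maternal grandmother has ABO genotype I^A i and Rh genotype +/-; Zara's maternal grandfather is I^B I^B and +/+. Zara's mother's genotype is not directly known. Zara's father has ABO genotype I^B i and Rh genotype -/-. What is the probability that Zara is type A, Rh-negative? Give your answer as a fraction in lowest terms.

1/32

Zara's mother's ABO genotype from I^A i × I^B I^B: 1/2 I^A I^B, 1/2 I^B i.
Crossing each possibility with the father I^B i and summing P(type A): 1/2·1/4 + 1/2·0 = 1/8.
Similarly for Rh via the mother's Rh distribution: P(Rh-) = 1/4.
Independent loci: 1/8 × 1/4 = 1/32.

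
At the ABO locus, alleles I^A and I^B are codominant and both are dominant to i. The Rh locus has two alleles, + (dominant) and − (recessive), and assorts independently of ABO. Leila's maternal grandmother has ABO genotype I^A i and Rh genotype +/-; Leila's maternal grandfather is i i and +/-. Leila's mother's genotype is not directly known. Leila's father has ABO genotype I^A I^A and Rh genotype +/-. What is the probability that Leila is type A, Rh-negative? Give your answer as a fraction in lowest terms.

Leila's mother's ABO genotype from I^A i × i i: 1/2 I^A i, 1/2 i i.
Crossing each possibility with the father I^A I^A and summing P(type A): 1/2·1 + 1/2·1 = 1.
Similarly for Rh via the mother's Rh distribution: P(Rh-) = 1/4.
Independent loci: 1 × 1/4 = 1/4.

1/4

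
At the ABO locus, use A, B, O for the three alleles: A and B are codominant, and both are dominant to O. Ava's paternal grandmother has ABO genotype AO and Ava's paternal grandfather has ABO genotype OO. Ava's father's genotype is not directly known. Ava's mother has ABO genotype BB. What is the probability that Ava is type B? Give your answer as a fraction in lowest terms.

3/4

Ava's father's ABO genotype from AO × OO: 1/2 AO, 1/2 OO.
Crossing each possibility with the mother BB and summing P(type B): 1/2·1/2 + 1/2·1 = 3/4.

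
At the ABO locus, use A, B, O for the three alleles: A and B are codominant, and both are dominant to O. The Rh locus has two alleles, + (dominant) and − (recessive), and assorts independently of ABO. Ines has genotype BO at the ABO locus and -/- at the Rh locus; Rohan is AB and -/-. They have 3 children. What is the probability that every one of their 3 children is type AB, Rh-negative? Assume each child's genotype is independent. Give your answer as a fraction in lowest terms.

1/64

ABO cross BO × AB → 1/4 A, 1/2 B, 1/4 AB.
Rh cross -/- × -/- → 1 Rh-; so P(type AB, Rh-negative) = 1/4 × 1 = 1/4 per child.
All 3 independent: (1/4)^3 = 1/64.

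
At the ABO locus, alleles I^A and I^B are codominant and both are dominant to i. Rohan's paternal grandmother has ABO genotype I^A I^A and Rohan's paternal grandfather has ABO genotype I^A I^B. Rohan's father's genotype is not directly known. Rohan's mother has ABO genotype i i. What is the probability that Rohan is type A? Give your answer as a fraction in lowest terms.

3/4

Rohan's father's ABO genotype from I^A I^A × I^A I^B: 1/2 I^A I^A, 1/2 I^A I^B.
Crossing each possibility with the mother i i and summing P(type A): 1/2·1 + 1/2·1/2 = 3/4.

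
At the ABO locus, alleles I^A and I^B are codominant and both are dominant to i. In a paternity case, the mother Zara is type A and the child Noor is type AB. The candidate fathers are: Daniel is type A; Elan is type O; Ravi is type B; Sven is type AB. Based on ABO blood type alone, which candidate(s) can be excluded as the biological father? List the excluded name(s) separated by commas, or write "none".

A candidate is excluded only if no genotype consistent with his phenotype could produce a type AB child with a type A mother.
Daniel (type A): no genotype consistent with that phenotype can produce a type-AB child with a type-A mother.
Elan (type O): no genotype consistent with that phenotype can produce a type-AB child with a type-A mother.

Daniel, Elan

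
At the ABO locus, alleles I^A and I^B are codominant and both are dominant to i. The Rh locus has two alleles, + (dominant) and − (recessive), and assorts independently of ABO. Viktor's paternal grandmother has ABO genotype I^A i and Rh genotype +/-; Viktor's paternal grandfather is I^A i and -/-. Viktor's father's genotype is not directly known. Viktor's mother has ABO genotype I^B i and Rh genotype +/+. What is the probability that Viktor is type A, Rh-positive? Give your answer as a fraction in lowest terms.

1/4

Viktor's father's ABO genotype from I^A i × I^A i: 1/4 I^A I^A, 1/2 I^A i, 1/4 i i.
Crossing each possibility with the mother I^B i and summing P(type A): 1/4·1/2 + 1/2·1/4 + 1/4·0 = 1/4.
Similarly for Rh via the father's Rh distribution: P(Rh+) = 1.
Independent loci: 1/4 × 1 = 1/4.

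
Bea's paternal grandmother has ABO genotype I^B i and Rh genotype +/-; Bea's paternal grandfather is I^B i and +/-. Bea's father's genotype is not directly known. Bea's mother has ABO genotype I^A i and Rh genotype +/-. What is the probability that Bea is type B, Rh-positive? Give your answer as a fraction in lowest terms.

3/16

Bea's father's ABO genotype from I^B i × I^B i: 1/4 I^B I^B, 1/2 I^B i, 1/4 i i.
Crossing each possibility with the mother I^A i and summing P(type B): 1/4·1/2 + 1/2·1/4 + 1/4·0 = 1/4.
Similarly for Rh via the father's Rh distribution: P(Rh+) = 3/4.
Independent loci: 1/4 × 3/4 = 3/16.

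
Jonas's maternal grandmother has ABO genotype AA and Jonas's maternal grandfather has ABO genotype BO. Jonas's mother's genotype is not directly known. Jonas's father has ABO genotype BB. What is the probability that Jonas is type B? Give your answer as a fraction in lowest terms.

1/2

Jonas's mother's ABO genotype from AA × BO: 1/2 AB, 1/2 AO.
Crossing each possibility with the father BB and summing P(type B): 1/2·1/2 + 1/2·1/2 = 1/2.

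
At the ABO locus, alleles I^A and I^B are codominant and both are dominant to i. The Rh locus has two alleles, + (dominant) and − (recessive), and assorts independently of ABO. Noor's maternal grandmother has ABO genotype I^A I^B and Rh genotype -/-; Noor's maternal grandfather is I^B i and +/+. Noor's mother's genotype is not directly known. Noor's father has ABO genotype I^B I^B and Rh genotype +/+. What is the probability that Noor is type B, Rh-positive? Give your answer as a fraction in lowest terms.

3/4

Noor's mother's ABO genotype from I^A I^B × I^B i: 1/4 I^A I^B, 1/4 I^A i, 1/4 I^B I^B, 1/4 I^B i.
Crossing each possibility with the father I^B I^B and summing P(type B): 1/4·1/2 + 1/4·1/2 + 1/4·1 + 1/4·1 = 3/4.
Similarly for Rh via the mother's Rh distribution: P(Rh+) = 1.
Independent loci: 3/4 × 1 = 3/4.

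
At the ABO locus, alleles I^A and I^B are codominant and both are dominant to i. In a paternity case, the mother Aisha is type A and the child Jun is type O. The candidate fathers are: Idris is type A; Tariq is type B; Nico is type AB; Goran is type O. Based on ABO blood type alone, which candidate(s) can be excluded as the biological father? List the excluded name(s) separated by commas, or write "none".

Nico

A candidate is excluded only if no genotype consistent with his phenotype could produce a type O child with a type A mother.
Nico (type AB): no genotype consistent with that phenotype can produce a type-O child with a type-A mother.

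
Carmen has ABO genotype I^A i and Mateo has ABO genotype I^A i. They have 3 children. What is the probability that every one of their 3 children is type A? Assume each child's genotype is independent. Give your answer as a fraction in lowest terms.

ABO cross I^A i × I^A i → 1/4 O, 3/4 A.
So P(type A) = 3/4 per child.
All 3 independent: (3/4)^3 = 27/64.

27/64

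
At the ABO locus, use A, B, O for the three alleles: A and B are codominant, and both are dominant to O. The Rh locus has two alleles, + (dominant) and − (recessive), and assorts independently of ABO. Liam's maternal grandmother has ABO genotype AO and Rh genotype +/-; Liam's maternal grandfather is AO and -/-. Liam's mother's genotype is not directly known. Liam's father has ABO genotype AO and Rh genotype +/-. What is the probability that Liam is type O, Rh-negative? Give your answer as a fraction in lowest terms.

Liam's mother's ABO genotype from AO × AO: 1/4 AA, 1/2 AO, 1/4 OO.
Crossing each possibility with the father AO and summing P(type O): 1/4·0 + 1/2·1/4 + 1/4·1/2 = 1/4.
Similarly for Rh via the mother's Rh distribution: P(Rh-) = 3/8.
Independent loci: 1/4 × 3/8 = 3/32.

3/32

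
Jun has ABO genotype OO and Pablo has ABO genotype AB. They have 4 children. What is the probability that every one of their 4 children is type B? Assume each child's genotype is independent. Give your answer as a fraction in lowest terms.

ABO cross OO × AB → 1/2 A, 1/2 B.
So P(type B) = 1/2 per child.
All 4 independent: (1/2)^4 = 1/16.

1/16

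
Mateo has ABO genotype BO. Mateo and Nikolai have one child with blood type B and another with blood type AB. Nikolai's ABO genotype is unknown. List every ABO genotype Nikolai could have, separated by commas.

For each candidate genotype of Nikolai, check whether crossing it with BO can produce every observed child phenotype.
  AA → possible child types {A, AB} ✗
  AB → possible child types {A, B, AB} ✓
  AO → possible child types {O, A, B, AB} ✓
  BB → possible child types {B} ✗
  BO → possible child types {O, B} ✗
  OO → possible child types {O, B} ✗

AB, AO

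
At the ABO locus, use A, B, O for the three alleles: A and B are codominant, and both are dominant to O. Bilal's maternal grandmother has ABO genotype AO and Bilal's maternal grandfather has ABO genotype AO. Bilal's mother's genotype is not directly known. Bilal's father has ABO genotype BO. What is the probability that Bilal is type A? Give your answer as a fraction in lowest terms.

1/4

Bilal's mother's ABO genotype from AO × AO: 1/4 AA, 1/2 AO, 1/4 OO.
Crossing each possibility with the father BO and summing P(type A): 1/4·1/2 + 1/2·1/4 + 1/4·0 = 1/4.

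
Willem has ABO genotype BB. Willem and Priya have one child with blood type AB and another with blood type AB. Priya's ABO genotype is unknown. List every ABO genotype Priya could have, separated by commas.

AA, AB, AO

For each candidate genotype of Priya, check whether crossing it with BB can produce every observed child phenotype.
  AA → possible child types {AB} ✓
  AB → possible child types {B, AB} ✓
  AO → possible child types {B, AB} ✓
  BB → possible child types {B} ✗
  BO → possible child types {B} ✗
  OO → possible child types {B} ✗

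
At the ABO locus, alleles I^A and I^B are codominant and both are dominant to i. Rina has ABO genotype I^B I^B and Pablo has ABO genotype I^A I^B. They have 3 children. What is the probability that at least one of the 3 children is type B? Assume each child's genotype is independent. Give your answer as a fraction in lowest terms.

ABO cross I^B I^B × I^A I^B → 1/2 B, 1/2 AB.
So P(type B) = 1/2 per child.
P(none) = (1/2)^3 = 1/8; P(at least one) = 1 − 1/8 = 7/8.

7/8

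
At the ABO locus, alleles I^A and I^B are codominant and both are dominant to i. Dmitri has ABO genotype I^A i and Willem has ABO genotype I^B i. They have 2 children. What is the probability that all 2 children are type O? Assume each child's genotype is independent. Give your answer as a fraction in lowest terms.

1/16

ABO cross I^A i × I^B i → 1/4 O, 1/4 A, 1/4 B, 1/4 AB.
So P(type O) = 1/4 per child.
All 2 independent: (1/4)^2 = 1/16.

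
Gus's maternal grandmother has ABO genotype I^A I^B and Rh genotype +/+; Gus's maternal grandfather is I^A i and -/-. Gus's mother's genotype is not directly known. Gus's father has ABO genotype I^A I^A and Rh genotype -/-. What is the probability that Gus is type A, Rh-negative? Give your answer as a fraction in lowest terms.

Gus's mother's ABO genotype from I^A I^B × I^A i: 1/4 I^A I^A, 1/4 I^A I^B, 1/4 I^A i, 1/4 I^B i.
Crossing each possibility with the father I^A I^A and summing P(type A): 1/4·1 + 1/4·1/2 + 1/4·1 + 1/4·1/2 = 3/4.
Similarly for Rh via the mother's Rh distribution: P(Rh-) = 1/2.
Independent loci: 3/4 × 1/2 = 3/8.

3/8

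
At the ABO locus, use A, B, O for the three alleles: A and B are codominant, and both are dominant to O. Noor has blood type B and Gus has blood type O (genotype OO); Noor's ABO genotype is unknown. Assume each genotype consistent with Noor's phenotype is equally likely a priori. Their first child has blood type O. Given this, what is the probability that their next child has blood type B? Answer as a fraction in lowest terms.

1/2

Possible genotypes: Noor ∈ {BB, BO}; Gus ∈ {OO}.
Weight each parental genotype pair by prior × P(type-O child):
  BO × OO: posterior weight 1; P(next child type B) = 1/2.
Weighted sum = 1/2.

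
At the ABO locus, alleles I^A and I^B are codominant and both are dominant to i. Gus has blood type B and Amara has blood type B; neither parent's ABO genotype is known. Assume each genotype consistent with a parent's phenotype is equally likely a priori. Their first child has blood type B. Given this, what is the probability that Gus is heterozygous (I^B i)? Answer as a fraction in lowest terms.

7/15

Possible genotypes: Gus ∈ {I^B I^B, I^B i}; Amara ∈ {I^B I^B, I^B i}.
Weight each parental genotype pair by prior × P(type-B child):
  I^B I^B × I^B I^B: posterior weight 4/15.
  I^B I^B × I^B i: posterior weight 4/15.
  I^B i × I^B I^B: posterior weight 4/15.
  I^B i × I^B i: posterior weight 1/5.
Sum the posterior weight over pairs where Gus is I^B i: 7/15.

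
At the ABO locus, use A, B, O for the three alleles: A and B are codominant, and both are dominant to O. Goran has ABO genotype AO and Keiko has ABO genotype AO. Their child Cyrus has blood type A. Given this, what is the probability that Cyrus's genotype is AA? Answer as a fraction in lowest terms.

Cross AO × AO → 1/4 AA, 1/2 AO, 1/4 OO.
Type-A genotypes among offspring: AA (1/4), AO (1/2); total 3/4.
P(AA | type A) = (1/4) / (3/4) = 1/3.

1/3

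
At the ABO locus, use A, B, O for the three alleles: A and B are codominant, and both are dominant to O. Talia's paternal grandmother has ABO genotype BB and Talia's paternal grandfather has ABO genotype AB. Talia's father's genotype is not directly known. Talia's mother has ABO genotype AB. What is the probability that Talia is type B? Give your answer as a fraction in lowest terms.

3/8

Talia's father's ABO genotype from BB × AB: 1/2 AB, 1/2 BB.
Crossing each possibility with the mother AB and summing P(type B): 1/2·1/4 + 1/2·1/2 = 3/8.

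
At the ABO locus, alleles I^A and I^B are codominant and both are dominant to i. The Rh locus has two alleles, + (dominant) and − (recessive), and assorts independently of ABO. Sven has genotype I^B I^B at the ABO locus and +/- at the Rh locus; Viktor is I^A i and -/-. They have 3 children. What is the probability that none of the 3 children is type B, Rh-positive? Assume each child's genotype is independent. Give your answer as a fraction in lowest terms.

27/64

ABO cross I^B I^B × I^A i → 1/2 B, 1/2 AB.
Rh cross +/- × -/- → 1/2 Rh+, 1/2 Rh-; so P(type B, Rh-positive) = 1/2 × 1/2 = 1/4 per child.
P(not type B, Rh-positive) = 3/4 for one child; (3/4)^3 = 27/64.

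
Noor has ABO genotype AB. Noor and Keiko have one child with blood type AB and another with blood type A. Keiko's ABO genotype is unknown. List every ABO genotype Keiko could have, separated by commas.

AA, AB, AO, BO

For each candidate genotype of Keiko, check whether crossing it with AB can produce every observed child phenotype.
  AA → possible child types {A, AB} ✓
  AB → possible child types {A, B, AB} ✓
  AO → possible child types {A, B, AB} ✓
  BB → possible child types {B, AB} ✗
  BO → possible child types {A, B, AB} ✓
  OO → possible child types {A, B} ✗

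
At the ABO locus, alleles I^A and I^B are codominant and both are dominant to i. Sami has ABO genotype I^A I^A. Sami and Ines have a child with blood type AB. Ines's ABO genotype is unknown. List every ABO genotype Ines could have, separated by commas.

I^A I^B, I^B I^B, I^B i

For each candidate genotype of Ines, check whether crossing it with I^A I^A can produce every observed child phenotype.
  I^A I^A → possible child types {A} ✗
  I^A I^B → possible child types {A, AB} ✓
  I^A i → possible child types {A} ✗
  I^B I^B → possible child types {AB} ✓
  I^B i → possible child types {A, AB} ✓
  i i → possible child types {A} ✗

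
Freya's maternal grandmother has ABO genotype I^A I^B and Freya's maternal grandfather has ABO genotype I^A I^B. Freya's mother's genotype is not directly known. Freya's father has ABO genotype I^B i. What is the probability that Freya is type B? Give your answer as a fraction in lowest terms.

1/2

Freya's mother's ABO genotype from I^A I^B × I^A I^B: 1/4 I^A I^A, 1/2 I^A I^B, 1/4 I^B I^B.
Crossing each possibility with the father I^B i and summing P(type B): 1/4·0 + 1/2·1/2 + 1/4·1 = 1/2.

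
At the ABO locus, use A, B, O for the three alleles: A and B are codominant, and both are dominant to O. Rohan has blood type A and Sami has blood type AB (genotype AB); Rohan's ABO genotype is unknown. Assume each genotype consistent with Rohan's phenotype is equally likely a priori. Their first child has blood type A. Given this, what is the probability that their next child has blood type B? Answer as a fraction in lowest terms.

1/8

Possible genotypes: Rohan ∈ {AA, AO}; Sami ∈ {AB}.
Weight each parental genotype pair by prior × P(type-A child):
  AA × AB: posterior weight 1/2; P(next child type B) = 0.
  AO × AB: posterior weight 1/2; P(next child type B) = 1/4.
Weighted sum = 1/8.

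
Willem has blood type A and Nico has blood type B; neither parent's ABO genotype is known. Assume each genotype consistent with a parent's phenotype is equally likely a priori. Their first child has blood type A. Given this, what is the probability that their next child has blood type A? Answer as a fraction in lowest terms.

Possible genotypes: Willem ∈ {I^A I^A, I^A i}; Nico ∈ {I^B I^B, I^B i}.
Weight each parental genotype pair by prior × P(type-A child):
  I^A I^A × I^B i: posterior weight 2/3; P(next child type A) = 1/2.
  I^A i × I^B i: posterior weight 1/3; P(next child type A) = 1/4.
Weighted sum = 5/12.

5/12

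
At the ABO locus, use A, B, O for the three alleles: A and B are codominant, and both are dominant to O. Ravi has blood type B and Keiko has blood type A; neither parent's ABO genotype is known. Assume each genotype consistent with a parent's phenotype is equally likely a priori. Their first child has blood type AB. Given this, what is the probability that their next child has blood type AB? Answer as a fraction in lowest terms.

Possible genotypes: Ravi ∈ {BB, BO}; Keiko ∈ {AA, AO}.
Weight each parental genotype pair by prior × P(type-AB child):
  BB × AA: posterior weight 4/9; P(next child type AB) = 1.
  BB × AO: posterior weight 2/9; P(next child type AB) = 1/2.
  BO × AA: posterior weight 2/9; P(next child type AB) = 1/2.
  BO × AO: posterior weight 1/9; P(next child type AB) = 1/4.
Weighted sum = 25/36.

25/36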